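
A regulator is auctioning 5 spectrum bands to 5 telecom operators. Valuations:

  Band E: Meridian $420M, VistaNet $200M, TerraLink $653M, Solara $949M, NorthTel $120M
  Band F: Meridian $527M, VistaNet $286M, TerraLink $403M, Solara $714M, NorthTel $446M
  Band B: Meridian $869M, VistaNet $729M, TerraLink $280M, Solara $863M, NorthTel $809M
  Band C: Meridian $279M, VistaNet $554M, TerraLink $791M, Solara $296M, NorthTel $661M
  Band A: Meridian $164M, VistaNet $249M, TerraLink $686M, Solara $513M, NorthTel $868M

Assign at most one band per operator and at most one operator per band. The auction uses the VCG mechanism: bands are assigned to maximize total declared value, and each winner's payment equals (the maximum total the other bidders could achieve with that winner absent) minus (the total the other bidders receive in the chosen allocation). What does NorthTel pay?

NorthTel pays $62M.

Efficient allocation: Meridian→Band F ($527M), VistaNet→Band B ($729M), TerraLink→Band C ($791M), Solara→Band E ($949M), NorthTel→Band A ($868M); total welfare W = $3864M.
NorthTel receives Band A at value $868M, so the others get W − 868 = $2996M.
Without NorthTel: best allocation of the remaining 4 bidders over all 5 bands is Meridian→Band B ($869M), VistaNet→Band C ($554M), TerraLink→Band A ($686M), Solara→Band E ($949M), total $3058M.
VCG payment = (others' best without NorthTel) − (others' welfare with NorthTel) = 3058 − 2996 = $62M.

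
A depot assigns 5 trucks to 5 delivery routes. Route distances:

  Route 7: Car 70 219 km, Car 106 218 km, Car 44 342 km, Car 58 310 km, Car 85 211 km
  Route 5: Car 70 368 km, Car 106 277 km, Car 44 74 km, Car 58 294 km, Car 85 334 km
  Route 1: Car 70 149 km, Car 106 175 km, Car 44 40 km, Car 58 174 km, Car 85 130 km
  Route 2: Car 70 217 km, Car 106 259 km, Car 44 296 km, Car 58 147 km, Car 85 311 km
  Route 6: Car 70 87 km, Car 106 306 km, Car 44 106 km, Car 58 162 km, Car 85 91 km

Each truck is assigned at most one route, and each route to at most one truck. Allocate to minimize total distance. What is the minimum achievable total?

Minimum total: 656 km

Optimal: Car 70→Route 6 (87 km), Car 106→Route 7 (218 km), Car 44→Route 5 (74 km), Car 58→Route 2 (147 km), Car 85→Route 1 (130 km) — total 87+218+74+147+130 = 656 km.
Min-entry greedy (repeatedly take the single cheapest remaining cell) gives 762 km, worse by 106.
Next-best assignment: Car 70→Route 1, Car 106→Route 7, Car 44→Route 5, Car 58→Route 2, Car 85→Route 6 = 679 km.
Checked against all permutations: 656 km is optimal.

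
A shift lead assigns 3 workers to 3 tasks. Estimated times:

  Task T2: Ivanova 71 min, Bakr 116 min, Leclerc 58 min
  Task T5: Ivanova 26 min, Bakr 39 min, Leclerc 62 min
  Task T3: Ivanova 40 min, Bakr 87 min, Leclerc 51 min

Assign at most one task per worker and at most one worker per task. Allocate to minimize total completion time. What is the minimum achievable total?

Min total: 137 min

Optimal: Ivanova→Task T3 (40 min), Bakr→Task T5 (39 min), Leclerc→Task T2 (58 min) — total 40+39+58 = 137 min.
Column-greedy (each task in turn goes to its cheapest remaining worker) gives 171 min, worse by 34.
Next-best assignment: Ivanova→Task T2, Bakr→Task T5, Leclerc→Task T3 = 161 min.
Checked against all permutations: 137 min is optimal.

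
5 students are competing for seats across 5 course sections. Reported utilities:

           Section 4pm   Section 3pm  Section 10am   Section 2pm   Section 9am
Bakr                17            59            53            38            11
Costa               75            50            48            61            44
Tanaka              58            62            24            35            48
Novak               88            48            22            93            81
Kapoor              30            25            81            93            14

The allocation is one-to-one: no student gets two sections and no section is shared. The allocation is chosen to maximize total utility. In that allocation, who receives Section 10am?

Optimal: Bakr→Section 10am (53 points), Costa→Section 4pm (75 points), Tanaka→Section 3pm (62 points), Novak→Section 9am (81 points), Kapoor→Section 2pm (93 points) — total 53+75+62+81+93 = 364 points.
Row-greedy (each student in turn takes its best remaining section) gives 356 points, worse by 8.
Next-best assignment: Bakr→Section 3pm, Costa→Section 4pm, Tanaka→Section 9am, Novak→Section 2pm, Kapoor→Section 10am = 356 points.
Every other assignment is strictly worse.
Bakr's own top section is Section 3pm (59 points), but forcing Bakr→Section 3pm and reassigning the rest optimally gives only 356 points — worse by 8.

Bakr receives Section 10am.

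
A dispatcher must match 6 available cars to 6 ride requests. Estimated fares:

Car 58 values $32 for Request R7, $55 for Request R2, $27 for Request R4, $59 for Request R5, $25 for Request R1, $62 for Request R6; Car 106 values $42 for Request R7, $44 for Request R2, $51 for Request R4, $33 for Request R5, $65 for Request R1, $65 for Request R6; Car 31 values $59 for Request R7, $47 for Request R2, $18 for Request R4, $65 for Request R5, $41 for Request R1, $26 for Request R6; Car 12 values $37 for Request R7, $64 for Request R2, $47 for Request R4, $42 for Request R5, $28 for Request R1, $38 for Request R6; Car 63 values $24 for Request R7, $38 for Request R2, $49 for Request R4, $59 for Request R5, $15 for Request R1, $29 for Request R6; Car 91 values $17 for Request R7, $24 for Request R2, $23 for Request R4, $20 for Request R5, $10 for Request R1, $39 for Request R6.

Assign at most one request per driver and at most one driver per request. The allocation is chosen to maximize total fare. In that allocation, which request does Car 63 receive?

Optimal: Car 58→Request R5 ($59), Car 106→Request R1 ($65), Car 31→Request R7 ($59), Car 12→Request R2 ($64), Car 63→Request R4 ($49), Car 91→Request R6 ($39) — total 59+65+59+64+49+39 = $335.
Row-greedy (each driver in turn takes its best remaining request) gives $322, worse by 13.
No other one-to-one assignment exceeds $335.
Car 63's own top request is Request R5 ($59), but forcing Car 63→Request R5 and reassigning the rest optimally gives only $332 — worse by 3.

Car 63 receives Request R4.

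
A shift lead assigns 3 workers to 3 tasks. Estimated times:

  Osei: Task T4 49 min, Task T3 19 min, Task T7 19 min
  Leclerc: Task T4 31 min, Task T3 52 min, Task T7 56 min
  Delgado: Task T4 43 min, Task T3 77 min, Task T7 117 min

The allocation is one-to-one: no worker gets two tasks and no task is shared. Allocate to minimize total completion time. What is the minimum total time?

Minimum total: 114 min

This is the linear assignment problem.
Optimal: Osei→Task T7 (19 min), Leclerc→Task T3 (52 min), Delgado→Task T4 (43 min) — total 19+52+43 = 114 min.
Next-best assignment: Osei→Task T3, Leclerc→Task T7, Delgado→Task T4 = 118 min.
Swapping Delgado↔Leclerc (Delgado→Task T3 77 min, Leclerc→Task T4 31 min) adds 13.
Every other assignment is strictly worse.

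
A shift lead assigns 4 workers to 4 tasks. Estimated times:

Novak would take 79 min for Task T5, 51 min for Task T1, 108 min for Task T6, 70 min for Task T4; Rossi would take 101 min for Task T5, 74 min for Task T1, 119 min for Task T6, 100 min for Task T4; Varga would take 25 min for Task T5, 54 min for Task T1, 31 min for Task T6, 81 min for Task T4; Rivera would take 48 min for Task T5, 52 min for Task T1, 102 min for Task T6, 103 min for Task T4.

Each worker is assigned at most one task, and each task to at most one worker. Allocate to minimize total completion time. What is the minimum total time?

Minimum total: 223 min

This is a one-to-one assignment (minimum-cost bipartite matching).
Optimal: Novak→Task T4 (70 min), Rossi→Task T1 (74 min), Varga→Task T6 (31 min), Rivera→Task T5 (48 min) — total 70+74+31+48 = 223 min.
Next-best assignment: Novak→Task T1, Rossi→Task T4, Varga→Task T6, Rivera→Task T5 = 230 min.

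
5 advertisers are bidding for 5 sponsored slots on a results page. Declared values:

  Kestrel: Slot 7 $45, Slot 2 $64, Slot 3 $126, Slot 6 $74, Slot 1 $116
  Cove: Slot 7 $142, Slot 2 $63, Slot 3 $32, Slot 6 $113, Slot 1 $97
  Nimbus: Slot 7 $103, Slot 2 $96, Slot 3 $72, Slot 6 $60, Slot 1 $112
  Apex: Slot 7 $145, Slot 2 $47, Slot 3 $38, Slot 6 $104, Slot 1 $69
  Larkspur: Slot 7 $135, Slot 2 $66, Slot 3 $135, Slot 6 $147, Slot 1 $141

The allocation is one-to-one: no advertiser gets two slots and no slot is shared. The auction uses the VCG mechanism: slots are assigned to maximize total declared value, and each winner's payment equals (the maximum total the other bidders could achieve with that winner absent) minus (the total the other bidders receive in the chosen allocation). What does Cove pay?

Cove pays $22.

Efficient allocation: Kestrel→Slot 3 ($126), Cove→Slot 6 ($113), Nimbus→Slot 2 ($96), Apex→Slot 7 ($145), Larkspur→Slot 1 ($141); total welfare W = $621.
Cove receives Slot 6 at value $113, so the others get W − 113 = $508.
Without Cove: best allocation of the remaining 4 bidders over all 5 slots is Kestrel→Slot 3 ($126), Nimbus→Slot 1 ($112), Apex→Slot 7 ($145), Larkspur→Slot 6 ($147), total $530.
VCG payment = (others' best without Cove) − (others' welfare with Cove) = 530 − 508 = $22.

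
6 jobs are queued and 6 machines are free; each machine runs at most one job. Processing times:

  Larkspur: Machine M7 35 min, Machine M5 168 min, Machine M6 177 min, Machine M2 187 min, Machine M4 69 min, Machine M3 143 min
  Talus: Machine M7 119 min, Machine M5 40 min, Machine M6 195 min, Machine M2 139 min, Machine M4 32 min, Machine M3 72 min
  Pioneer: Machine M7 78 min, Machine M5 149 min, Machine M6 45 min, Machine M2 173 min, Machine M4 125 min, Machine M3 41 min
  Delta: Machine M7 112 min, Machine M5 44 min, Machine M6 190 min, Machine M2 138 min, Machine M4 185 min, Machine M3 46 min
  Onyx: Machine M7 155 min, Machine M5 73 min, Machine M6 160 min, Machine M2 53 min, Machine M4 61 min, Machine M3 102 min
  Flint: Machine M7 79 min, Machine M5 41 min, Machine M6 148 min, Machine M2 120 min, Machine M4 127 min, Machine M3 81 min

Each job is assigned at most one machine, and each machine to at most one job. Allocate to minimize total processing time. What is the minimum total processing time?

Minimum total: 252 min

This is a one-to-one assignment (minimum-cost bipartite matching).
Optimal: Larkspur→Machine M7 (35 min), Talus→Machine M4 (32 min), Pioneer→Machine M6 (45 min), Delta→Machine M3 (46 min), Onyx→Machine M2 (53 min), Flint→Machine M5 (41 min) — total 35+32+45+46+53+41 = 252 min.
Column-greedy (each machine in turn goes to its cheapest remaining job) gives 346 min, worse by 94.
Checked against all permutations: 252 min is optimal.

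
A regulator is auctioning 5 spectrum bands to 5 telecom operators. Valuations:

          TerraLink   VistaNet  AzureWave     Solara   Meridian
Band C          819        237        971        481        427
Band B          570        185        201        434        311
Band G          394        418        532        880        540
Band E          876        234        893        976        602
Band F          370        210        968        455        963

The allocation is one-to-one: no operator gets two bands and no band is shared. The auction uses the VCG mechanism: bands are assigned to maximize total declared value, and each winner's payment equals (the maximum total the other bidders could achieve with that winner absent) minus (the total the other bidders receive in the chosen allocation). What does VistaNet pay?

VistaNet pays $210M.

Efficient allocation: TerraLink→Band B ($570M), VistaNet→Band G ($418M), AzureWave→Band C ($971M), Solara→Band E ($976M), Meridian→Band F ($963M); total welfare W = $3898M.
VistaNet receives Band G at value $418M, so the others get W − 418 = $3480M.
Without VistaNet: best allocation of the remaining 4 bidders over all 5 bands is TerraLink→Band E ($876M), AzureWave→Band C ($971M), Solara→Band G ($880M), Meridian→Band F ($963M), total $3690M.
VCG payment = (others' best without VistaNet) − (others' welfare with VistaNet) = 3690 − 3480 = $210M.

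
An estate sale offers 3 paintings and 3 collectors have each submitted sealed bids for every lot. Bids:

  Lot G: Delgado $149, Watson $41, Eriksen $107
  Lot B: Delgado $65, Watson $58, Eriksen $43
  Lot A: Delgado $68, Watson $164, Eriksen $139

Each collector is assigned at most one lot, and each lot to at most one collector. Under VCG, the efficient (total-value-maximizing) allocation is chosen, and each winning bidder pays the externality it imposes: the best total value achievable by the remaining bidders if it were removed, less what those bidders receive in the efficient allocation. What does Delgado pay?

Efficient allocation: Delgado→Lot G ($149), Watson→Lot A ($164), Eriksen→Lot B ($43); total welfare W = $356.
Delgado receives Lot G at value $149, so the others get W − 149 = $207.
Without Delgado: best allocation of the remaining 2 bidders over all 3 lots is Watson→Lot A ($164), Eriksen→Lot G ($107), total $271.
VCG payment = (others' best without Delgado) − (others' welfare with Delgado) = 271 − 207 = $64.

Delgado pays $64.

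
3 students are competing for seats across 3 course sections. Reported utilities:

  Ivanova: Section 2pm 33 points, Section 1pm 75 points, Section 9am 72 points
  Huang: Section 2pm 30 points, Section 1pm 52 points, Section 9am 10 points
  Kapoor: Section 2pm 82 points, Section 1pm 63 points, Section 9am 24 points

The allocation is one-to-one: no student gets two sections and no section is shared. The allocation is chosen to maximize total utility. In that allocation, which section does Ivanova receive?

This is a one-to-one assignment (maximum-weight bipartite matching).
Optimal: Ivanova→Section 9am (72 points), Huang→Section 1pm (52 points), Kapoor→Section 2pm (82 points) — total 72+52+82 = 206 points.
Row-greedy (each student in turn takes its best remaining section) gives 129 points, worse by 77.
Every other assignment is strictly worse.
Ivanova's own top section is Section 1pm (75 points), but forcing Ivanova→Section 1pm and reassigning the rest optimally gives only 167 points — worse by 39.

Ivanova receives Section 9am.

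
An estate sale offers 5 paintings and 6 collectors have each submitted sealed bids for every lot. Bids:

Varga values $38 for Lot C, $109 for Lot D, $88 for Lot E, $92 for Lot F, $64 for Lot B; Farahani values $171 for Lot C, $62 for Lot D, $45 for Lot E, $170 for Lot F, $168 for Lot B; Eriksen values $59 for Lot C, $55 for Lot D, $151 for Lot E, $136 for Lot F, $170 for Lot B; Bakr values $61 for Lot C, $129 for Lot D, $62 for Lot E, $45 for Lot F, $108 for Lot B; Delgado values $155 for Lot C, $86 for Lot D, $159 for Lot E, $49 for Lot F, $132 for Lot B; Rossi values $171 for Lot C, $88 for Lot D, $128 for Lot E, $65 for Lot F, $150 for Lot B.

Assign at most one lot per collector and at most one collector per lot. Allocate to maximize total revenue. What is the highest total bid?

Optimal: Rossi→Lot C ($171), Bakr→Lot D ($129), Delgado→Lot E ($159), Farahani→Lot F ($170), Eriksen→Lot B ($170) — total 171+129+159+170+170 = $799.
Max-entry greedy (repeatedly take the single best remaining cell) gives $721, worse by 78.
Swapping Delgado↔Rossi (Delgado→Lot C $155, Rossi→Lot E $128) loses 47.
Every other assignment is strictly worse.

Max total: $799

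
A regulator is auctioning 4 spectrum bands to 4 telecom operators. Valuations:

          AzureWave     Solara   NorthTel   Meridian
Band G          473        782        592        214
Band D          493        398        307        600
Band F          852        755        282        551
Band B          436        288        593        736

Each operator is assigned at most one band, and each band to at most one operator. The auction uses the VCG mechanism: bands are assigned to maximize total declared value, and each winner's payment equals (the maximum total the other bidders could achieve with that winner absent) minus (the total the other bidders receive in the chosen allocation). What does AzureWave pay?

AzureWave pays $108M.

Efficient allocation: AzureWave→Band F ($852M), Solara→Band G ($782M), NorthTel→Band B ($593M), Meridian→Band D ($600M); total welfare W = $2827M.
AzureWave receives Band F at value $852M, so the others get W − 852 = $1975M.
Without AzureWave: best allocation of the remaining 3 bidders over all 4 bands is Solara→Band F ($755M), NorthTel→Band G ($592M), Meridian→Band B ($736M), total $2083M.
VCG payment = (others' best without AzureWave) − (others' welfare with AzureWave) = 2083 − 1975 = $108M.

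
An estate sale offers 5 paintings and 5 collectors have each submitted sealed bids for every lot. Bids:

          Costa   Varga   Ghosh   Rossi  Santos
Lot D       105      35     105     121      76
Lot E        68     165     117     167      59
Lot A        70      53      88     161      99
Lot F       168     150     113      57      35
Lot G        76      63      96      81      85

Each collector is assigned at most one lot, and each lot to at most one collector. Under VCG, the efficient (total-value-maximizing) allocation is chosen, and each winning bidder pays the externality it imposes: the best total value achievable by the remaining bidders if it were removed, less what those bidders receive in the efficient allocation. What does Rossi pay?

Efficient allocation: Costa→Lot F ($168), Varga→Lot E ($165), Ghosh→Lot D ($105), Rossi→Lot A ($161), Santos→Lot G ($85); total welfare W = $684.
Rossi receives Lot A at value $161, so the others get W − 161 = $523.
Without Rossi: best allocation of the remaining 4 bidders over all 5 lots is Costa→Lot F ($168), Varga→Lot E ($165), Ghosh→Lot D ($105), Santos→Lot A ($99), total $537.
VCG payment = (others' best without Rossi) − (others' welfare with Rossi) = 537 − 523 = $14.

Rossi pays $14.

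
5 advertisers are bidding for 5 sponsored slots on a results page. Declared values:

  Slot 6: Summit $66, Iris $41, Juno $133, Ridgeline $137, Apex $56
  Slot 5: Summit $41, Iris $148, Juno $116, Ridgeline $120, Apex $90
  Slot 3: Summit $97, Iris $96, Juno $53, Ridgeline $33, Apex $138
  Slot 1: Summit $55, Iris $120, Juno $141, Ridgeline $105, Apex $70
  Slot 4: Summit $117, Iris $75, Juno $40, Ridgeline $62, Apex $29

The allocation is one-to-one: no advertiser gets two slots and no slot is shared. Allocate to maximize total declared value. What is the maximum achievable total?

Optimal: Summit→Slot 4 ($117), Iris→Slot 5 ($148), Juno→Slot 1 ($141), Ridgeline→Slot 6 ($137), Apex→Slot 3 ($138) — total 117+148+141+137+138 = $681.
Swapping Juno↔Summit (Juno→Slot 4 $40, Summit→Slot 1 $55) loses 163.

Max total: $681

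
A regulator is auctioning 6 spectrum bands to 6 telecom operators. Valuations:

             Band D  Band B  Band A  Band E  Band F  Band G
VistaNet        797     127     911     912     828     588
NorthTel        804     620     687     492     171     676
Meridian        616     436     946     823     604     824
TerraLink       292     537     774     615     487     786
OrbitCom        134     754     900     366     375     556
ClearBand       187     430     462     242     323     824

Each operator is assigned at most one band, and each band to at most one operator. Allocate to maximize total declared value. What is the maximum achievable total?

Max total: $4807M

This is the linear assignment problem.
Optimal: VistaNet→Band F ($828M), NorthTel→Band D ($804M), Meridian→Band E ($823M), TerraLink→Band A ($774M), OrbitCom→Band B ($754M), ClearBand→Band G ($824M) — total 828+804+823+774+754+824 = $4807M.
Every other assignment is strictly worse.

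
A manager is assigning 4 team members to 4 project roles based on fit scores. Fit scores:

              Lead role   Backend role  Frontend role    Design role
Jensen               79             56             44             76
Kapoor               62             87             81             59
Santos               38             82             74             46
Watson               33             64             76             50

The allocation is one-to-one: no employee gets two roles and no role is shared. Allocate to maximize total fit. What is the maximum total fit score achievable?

Maximum total: 296 pts

Optimal: Jensen→Lead role (79 pts), Kapoor→Design role (59 pts), Santos→Backend role (82 pts), Watson→Frontend role (76 pts) — total 79+59+82+76 = 296 pts.
Column-greedy (each role in turn goes to its best remaining employee) gives 288 pts, worse by 8.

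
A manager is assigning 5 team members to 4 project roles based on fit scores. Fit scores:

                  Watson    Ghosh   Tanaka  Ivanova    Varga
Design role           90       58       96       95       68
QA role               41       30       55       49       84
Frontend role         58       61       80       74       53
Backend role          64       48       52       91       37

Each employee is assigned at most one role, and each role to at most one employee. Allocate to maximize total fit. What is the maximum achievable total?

This is a one-to-one assignment (maximum-weight bipartite matching).
Optimal: Watson→Design role (90 pts), Varga→QA role (84 pts), Tanaka→Frontend role (80 pts), Ivanova→Backend role (91 pts) — total 90+84+80+91 = 345 pts.
Row-greedy (each employee in turn takes its best remaining role) gives 297 pts, worse by 48.

Maximum total: 345 pts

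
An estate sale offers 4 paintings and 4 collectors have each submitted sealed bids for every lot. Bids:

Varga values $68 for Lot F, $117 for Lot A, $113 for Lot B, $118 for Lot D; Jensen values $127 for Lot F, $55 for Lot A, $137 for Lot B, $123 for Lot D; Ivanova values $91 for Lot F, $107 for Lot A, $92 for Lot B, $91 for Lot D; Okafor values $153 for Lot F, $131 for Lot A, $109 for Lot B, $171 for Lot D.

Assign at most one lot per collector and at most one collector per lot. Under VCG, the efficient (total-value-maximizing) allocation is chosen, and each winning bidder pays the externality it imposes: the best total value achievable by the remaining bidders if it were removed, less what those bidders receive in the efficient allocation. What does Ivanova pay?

Efficient allocation: Varga→Lot B ($113), Jensen→Lot F ($127), Ivanova→Lot A ($107), Okafor→Lot D ($171); total welfare W = $518.
Ivanova receives Lot A at value $107, so the others get W − 107 = $411.
Without Ivanova: best allocation of the remaining 3 bidders over all 4 lots is Varga→Lot A ($117), Jensen→Lot B ($137), Okafor→Lot D ($171), total $425.
VCG payment = (others' best without Ivanova) − (others' welfare with Ivanova) = 425 − 411 = $14.

Ivanova pays $14.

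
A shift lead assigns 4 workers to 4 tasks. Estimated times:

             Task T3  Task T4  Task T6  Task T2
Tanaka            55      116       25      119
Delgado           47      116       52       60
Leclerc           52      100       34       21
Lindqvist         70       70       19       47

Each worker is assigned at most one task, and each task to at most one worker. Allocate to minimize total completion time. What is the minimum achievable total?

Min total: 163 min

Optimal: Tanaka→Task T6 (25 min), Delgado→Task T3 (47 min), Leclerc→Task T2 (21 min), Lindqvist→Task T4 (70 min) — total 25+47+21+70 = 163 min.
Min-entry greedy (repeatedly take the single cheapest remaining cell) gives 203 min, worse by 40.
Checked against all permutations: 163 min is optimal.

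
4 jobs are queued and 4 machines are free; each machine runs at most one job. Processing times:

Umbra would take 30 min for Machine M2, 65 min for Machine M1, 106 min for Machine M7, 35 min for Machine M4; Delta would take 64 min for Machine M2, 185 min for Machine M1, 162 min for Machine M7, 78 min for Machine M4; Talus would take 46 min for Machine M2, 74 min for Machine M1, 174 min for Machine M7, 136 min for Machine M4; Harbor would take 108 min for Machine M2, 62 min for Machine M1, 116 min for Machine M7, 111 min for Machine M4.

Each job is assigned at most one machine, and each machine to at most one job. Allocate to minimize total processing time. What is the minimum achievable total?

Minimum total: 289 min

Optimal: Umbra→Machine M4 (35 min), Delta→Machine M2 (64 min), Talus→Machine M1 (74 min), Harbor→Machine M7 (116 min) — total 35+64+74+116 = 289 min.
Min-entry greedy (repeatedly take the single cheapest remaining cell) gives 344 min, worse by 55.
Next-best assignment: Umbra→Machine M7, Delta→Machine M4, Talus→Machine M2, Harbor→Machine M1 = 292 min.
No other one-to-one assignment undercuts 289 min.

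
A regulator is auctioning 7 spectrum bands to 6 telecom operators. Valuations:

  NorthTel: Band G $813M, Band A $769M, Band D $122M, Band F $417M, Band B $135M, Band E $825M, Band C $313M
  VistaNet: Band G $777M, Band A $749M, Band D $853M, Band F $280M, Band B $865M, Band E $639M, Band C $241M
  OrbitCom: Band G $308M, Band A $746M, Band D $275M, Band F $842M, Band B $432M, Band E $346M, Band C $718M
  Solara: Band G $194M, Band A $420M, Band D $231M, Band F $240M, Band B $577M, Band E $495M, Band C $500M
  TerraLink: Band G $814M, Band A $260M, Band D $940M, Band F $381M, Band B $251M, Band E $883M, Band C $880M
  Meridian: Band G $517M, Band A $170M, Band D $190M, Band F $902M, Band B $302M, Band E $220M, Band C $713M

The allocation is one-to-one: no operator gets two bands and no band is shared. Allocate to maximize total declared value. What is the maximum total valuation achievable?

Max total: $4783M

Optimal: NorthTel→Band E ($825M), VistaNet→Band D ($853M), OrbitCom→Band A ($746M), Solara→Band B ($577M), TerraLink→Band C ($880M), Meridian→Band F ($902M) — total 825+853+746+577+880+902 = $4783M.
Max-entry greedy (repeatedly take the single best remaining cell) gives $4778M, worse by 5.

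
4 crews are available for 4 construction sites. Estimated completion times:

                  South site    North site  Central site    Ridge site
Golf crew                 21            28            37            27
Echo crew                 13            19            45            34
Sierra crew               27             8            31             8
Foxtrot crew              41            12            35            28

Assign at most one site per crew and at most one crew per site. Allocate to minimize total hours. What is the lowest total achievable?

Minimum total: 70 hours

Treat this as an assignment problem: match each crew to one site.
Optimal: Golf crew→Central site (37 hours), Echo crew→South site (13 hours), Sierra crew→Ridge site (8 hours), Foxtrot crew→North site (12 hours) — total 37+13+8+12 = 70 hours.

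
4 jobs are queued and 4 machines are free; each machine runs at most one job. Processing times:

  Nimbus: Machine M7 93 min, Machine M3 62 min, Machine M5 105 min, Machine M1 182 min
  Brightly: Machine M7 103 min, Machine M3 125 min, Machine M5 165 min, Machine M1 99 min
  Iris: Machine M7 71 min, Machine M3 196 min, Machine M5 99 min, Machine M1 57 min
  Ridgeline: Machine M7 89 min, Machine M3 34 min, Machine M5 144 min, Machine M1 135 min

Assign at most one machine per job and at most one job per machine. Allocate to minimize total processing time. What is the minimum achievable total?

Minimum total: 299 min

Optimal: Nimbus→Machine M5 (105 min), Brightly→Machine M7 (103 min), Iris→Machine M1 (57 min), Ridgeline→Machine M3 (34 min) — total 105+103+57+34 = 299 min.
Row-greedy (each job in turn takes its cheapest remaining machine) gives 376 min, worse by 77.
No other one-to-one assignment undercuts 299 min.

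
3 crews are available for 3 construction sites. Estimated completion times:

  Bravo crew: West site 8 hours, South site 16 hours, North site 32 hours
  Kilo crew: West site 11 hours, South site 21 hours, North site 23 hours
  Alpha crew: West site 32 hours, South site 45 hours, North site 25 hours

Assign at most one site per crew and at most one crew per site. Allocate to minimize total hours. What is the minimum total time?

This is the linear assignment problem.
Optimal: Bravo crew→South site (16 hours), Kilo crew→West site (11 hours), Alpha crew→North site (25 hours) — total 16+11+25 = 52 hours.
Row-greedy (each crew in turn takes its cheapest remaining site) gives 54 hours, worse by 2.
Next-best assignment: Bravo crew→West site, Kilo crew→South site, Alpha crew→North site = 54 hours.

Min total: 52 hours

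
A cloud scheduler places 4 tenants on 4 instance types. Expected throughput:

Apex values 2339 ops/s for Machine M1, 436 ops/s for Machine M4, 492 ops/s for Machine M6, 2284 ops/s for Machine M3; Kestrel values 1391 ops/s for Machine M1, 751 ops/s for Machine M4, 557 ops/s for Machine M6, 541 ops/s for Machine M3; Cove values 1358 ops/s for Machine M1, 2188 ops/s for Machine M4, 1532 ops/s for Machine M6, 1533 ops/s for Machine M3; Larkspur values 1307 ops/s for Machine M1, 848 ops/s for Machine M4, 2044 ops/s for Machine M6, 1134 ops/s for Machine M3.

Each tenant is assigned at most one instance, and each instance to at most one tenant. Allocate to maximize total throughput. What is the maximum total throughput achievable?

Max total: 7907 ops/s

Treat this as an assignment problem: match each tenant to one instance.
Optimal: Apex→Machine M3 (2284 ops/s), Kestrel→Machine M1 (1391 ops/s), Cove→Machine M4 (2188 ops/s), Larkspur→Machine M6 (2044 ops/s) — total 2284+1391+2188+2044 = 7907 ops/s.
Row-greedy (each tenant in turn takes its best remaining instance) gives 6667 ops/s, worse by 1240.
Next-best assignment: Apex→Machine M1, Kestrel→Machine M3, Cove→Machine M4, Larkspur→Machine M6 = 7112 ops/s.
Swapping Cove↔Apex (Cove→Machine M3 1533 ops/s, Apex→Machine M4 436 ops/s) loses 2503.
No other one-to-one assignment exceeds 7907 ops/s.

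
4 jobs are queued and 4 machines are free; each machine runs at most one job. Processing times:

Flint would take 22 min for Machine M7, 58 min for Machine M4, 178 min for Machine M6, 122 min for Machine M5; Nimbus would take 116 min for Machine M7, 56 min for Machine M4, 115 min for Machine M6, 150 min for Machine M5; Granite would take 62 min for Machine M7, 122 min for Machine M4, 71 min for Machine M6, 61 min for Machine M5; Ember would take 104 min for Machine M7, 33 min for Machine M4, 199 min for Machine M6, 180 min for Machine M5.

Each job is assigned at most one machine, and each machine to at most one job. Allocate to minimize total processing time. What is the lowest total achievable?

Minimum total: 231 min

This is the linear assignment problem.
Optimal: Flint→Machine M7 (22 min), Nimbus→Machine M6 (115 min), Granite→Machine M5 (61 min), Ember→Machine M4 (33 min) — total 22+115+61+33 = 231 min.
Next-best assignment: Flint→Machine M7, Nimbus→Machine M5, Granite→Machine M6, Ember→Machine M4 = 276 min.
Every other assignment is strictly worse.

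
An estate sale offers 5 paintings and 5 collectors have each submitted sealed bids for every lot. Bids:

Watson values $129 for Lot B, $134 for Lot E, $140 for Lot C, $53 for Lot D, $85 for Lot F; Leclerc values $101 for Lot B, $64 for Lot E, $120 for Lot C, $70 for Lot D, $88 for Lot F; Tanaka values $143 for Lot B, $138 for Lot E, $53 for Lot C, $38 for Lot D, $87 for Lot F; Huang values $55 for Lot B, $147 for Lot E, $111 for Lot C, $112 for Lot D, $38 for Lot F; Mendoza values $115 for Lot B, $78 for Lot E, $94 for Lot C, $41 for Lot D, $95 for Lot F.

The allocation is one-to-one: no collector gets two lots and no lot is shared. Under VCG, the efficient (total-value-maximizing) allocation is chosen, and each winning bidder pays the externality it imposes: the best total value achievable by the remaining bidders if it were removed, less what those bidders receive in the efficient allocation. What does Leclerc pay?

Leclerc pays $41.

Efficient allocation: Watson→Lot E ($134), Leclerc→Lot C ($120), Tanaka→Lot B ($143), Huang→Lot D ($112), Mendoza→Lot F ($95); total welfare W = $604.
Leclerc receives Lot C at value $120, so the others get W − 120 = $484.
Without Leclerc: best allocation of the remaining 4 bidders over all 5 lots is Watson→Lot C ($140), Tanaka→Lot B ($143), Huang→Lot E ($147), Mendoza→Lot F ($95), total $525.
VCG payment = (others' best without Leclerc) − (others' welfare with Leclerc) = 525 − 484 = $41.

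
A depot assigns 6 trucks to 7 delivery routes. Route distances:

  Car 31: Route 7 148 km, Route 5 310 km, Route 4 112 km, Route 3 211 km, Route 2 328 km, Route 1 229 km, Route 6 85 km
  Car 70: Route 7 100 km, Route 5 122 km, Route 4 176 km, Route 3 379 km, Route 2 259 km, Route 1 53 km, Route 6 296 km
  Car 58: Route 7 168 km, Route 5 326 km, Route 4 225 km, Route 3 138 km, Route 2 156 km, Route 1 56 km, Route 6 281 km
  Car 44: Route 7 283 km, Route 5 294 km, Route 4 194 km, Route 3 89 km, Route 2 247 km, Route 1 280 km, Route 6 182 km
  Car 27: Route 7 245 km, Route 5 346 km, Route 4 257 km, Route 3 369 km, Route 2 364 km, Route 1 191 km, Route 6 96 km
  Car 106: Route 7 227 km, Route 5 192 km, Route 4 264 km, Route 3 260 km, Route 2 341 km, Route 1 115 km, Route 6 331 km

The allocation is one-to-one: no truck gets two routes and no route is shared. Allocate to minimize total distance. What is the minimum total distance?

Min total: 645 km

This is a one-to-one assignment (minimum-cost bipartite matching).
Optimal: Car 31→Route 4 (112 km), Car 70→Route 7 (100 km), Car 58→Route 1 (56 km), Car 44→Route 3 (89 km), Car 27→Route 6 (96 km), Car 106→Route 5 (192 km) — total 112+100+56+89+96+192 = 645 km.
Column-greedy (each route in turn goes to its cheapest remaining truck) gives 840 km, worse by 195.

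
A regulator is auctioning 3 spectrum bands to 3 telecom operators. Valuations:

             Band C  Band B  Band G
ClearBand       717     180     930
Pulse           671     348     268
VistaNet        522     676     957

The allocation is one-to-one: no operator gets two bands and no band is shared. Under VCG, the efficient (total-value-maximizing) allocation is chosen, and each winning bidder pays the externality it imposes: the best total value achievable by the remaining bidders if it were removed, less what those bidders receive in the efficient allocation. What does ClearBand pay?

ClearBand pays $281M.

Efficient allocation: ClearBand→Band G ($930M), Pulse→Band C ($671M), VistaNet→Band B ($676M); total welfare W = $2277M.
ClearBand receives Band G at value $930M, so the others get W − 930 = $1347M.
Without ClearBand: best allocation of the remaining 2 bidders over all 3 bands is Pulse→Band C ($671M), VistaNet→Band G ($957M), total $1628M.
VCG payment = (others' best without ClearBand) − (others' welfare with ClearBand) = 1628 − 1347 = $281M.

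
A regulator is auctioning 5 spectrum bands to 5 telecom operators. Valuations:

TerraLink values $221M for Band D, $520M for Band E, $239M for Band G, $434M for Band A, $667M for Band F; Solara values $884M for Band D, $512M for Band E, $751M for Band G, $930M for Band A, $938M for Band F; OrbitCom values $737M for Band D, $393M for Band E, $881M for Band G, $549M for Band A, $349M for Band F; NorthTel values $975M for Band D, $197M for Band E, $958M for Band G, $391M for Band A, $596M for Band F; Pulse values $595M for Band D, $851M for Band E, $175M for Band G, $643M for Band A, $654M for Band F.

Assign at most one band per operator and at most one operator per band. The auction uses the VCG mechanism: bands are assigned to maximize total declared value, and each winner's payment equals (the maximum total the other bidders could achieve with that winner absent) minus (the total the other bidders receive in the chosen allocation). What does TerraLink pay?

TerraLink pays $8M.

Efficient allocation: TerraLink→Band F ($667M), Solara→Band A ($930M), OrbitCom→Band G ($881M), NorthTel→Band D ($975M), Pulse→Band E ($851M); total welfare W = $4304M.
TerraLink receives Band F at value $667M, so the others get W − 667 = $3637M.
Without TerraLink: best allocation of the remaining 4 bidders over all 5 bands is Solara→Band F ($938M), OrbitCom→Band G ($881M), NorthTel→Band D ($975M), Pulse→Band E ($851M), total $3645M.
VCG payment = (others' best without TerraLink) − (others' welfare with TerraLink) = 3645 − 3637 = $8M.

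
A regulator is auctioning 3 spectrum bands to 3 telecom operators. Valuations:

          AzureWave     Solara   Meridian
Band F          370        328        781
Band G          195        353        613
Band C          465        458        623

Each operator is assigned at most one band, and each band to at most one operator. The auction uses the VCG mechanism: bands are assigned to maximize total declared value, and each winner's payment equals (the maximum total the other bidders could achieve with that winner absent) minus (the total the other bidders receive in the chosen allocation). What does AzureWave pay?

AzureWave pays $105M.

Efficient allocation: AzureWave→Band C ($465M), Solara→Band G ($353M), Meridian→Band F ($781M); total welfare W = $1599M.
AzureWave receives Band C at value $465M, so the others get W − 465 = $1134M.
Without AzureWave: best allocation of the remaining 2 bidders over all 3 bands is Solara→Band C ($458M), Meridian→Band F ($781M), total $1239M.
VCG payment = (others' best without AzureWave) − (others' welfare with AzureWave) = 1239 − 1134 = $105M.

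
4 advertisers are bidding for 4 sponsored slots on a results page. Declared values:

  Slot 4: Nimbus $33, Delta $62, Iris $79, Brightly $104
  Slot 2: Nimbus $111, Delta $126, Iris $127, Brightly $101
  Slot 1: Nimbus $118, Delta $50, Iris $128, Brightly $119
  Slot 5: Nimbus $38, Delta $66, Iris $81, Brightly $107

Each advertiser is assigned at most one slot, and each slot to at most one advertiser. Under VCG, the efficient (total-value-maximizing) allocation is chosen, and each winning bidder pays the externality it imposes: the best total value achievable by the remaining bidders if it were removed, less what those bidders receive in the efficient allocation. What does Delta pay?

Delta pays $48.

Efficient allocation: Nimbus→Slot 1 ($118), Delta→Slot 2 ($126), Iris→Slot 4 ($79), Brightly→Slot 5 ($107); total welfare W = $430.
Delta receives Slot 2 at value $126, so the others get W − 126 = $304.
Without Delta: best allocation of the remaining 3 bidders over all 4 slots is Nimbus→Slot 1 ($118), Iris→Slot 2 ($127), Brightly→Slot 5 ($107), total $352.
VCG payment = (others' best without Delta) − (others' welfare with Delta) = 352 − 304 = $48.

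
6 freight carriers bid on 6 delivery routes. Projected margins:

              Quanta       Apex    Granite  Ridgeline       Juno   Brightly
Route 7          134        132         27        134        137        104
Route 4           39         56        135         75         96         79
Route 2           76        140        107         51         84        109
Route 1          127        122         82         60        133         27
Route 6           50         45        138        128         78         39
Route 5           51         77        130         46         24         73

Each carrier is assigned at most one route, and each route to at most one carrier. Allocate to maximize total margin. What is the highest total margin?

Max total: $744k

This is the linear assignment problem.
Optimal: Quanta→Route 7 ($134k), Apex→Route 2 ($140k), Granite→Route 5 ($130k), Ridgeline→Route 6 ($128k), Juno→Route 1 ($133k), Brightly→Route 4 ($79k) — total 134+140+130+128+133+79 = $744k.
Column-greedy (each route in turn goes to its best remaining carrier) gives $740k, worse by 4.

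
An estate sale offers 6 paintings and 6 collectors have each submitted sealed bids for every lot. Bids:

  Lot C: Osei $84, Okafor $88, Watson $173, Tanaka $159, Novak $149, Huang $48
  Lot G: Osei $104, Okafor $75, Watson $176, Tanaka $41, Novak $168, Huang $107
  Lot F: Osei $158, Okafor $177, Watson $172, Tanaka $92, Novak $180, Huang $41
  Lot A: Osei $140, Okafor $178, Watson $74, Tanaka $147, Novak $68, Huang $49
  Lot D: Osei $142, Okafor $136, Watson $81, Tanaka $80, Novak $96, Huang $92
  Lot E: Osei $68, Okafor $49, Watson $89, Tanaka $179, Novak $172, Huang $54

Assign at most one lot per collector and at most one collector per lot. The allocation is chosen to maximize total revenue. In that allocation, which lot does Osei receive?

This is a one-to-one assignment (maximum-weight bipartite matching).
Optimal: Osei→Lot D ($142), Okafor→Lot A ($178), Watson→Lot C ($173), Tanaka→Lot E ($179), Novak→Lot F ($180), Huang→Lot G ($107) — total 142+178+173+179+180+107 = $959.
Column-greedy (each lot in turn goes to its best remaining collector) gives $861, worse by 98.
Next-best assignment: Osei→Lot F, Okafor→Lot A, Watson→Lot C, Tanaka→Lot E, Novak→Lot G, Huang→Lot D = $948.
Osei's own top lot is Lot F ($158), but forcing Osei→Lot F and reassigning the rest optimally gives only $948 — worse by 11.

Osei receives Lot D.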